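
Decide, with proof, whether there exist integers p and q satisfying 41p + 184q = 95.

Since gcd(41, 184) = 1, every integer is an integer combination of 41 and 184.
Run the Euclidean algorithm on 184 and 41: 184 = 4·41 + 20, 41 = 2·20 + 1, 20 = 20·1 + 0.
Working back up the chain: 1 = 41 − 2·20 = 41 − 2·(184 − 4·41) = −2·184 + 9·41. So 41·9 + 184·(-2) = 1.
Multiplying through by 95: p = 9·95 = 855, q = (-2)·95 = -190 is a solution.
Shifting by a multiple of (184, −41) keeps it a solution: p = 855 − 4·184 = 119, q = -190 + 4·41 = -26.
Indeed 41·119 + 184·(-26) = 4879 − 4784 = 95.

p = 119, q = -26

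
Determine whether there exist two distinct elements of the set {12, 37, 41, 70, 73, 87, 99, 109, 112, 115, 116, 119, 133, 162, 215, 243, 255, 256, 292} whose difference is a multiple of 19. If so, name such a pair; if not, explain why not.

Residues mod 19: 12↦12, 37↦18, 41↦3, 70↦13, 73↦16, 87↦11, 99↦4, 109↦14, 112↦17, 115↦1, 116↦2, 119↦5, 133↦0, 162↦10, 215↦6, 243↦15, 255↦8, 256↦9, 292↦7.
All 19 residues are distinct, so no two elements differ by a multiple of 19.

No such pair exists.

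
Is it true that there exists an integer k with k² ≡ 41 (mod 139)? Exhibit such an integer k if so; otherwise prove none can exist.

k = 72

Take k = 72. Then 72² = 5184 = 37·139 + 41, so 72² ≡ 41 (mod 139).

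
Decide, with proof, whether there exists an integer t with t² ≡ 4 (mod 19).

Take t = 2. Then 2² = 4, and since 0 ≤ 4 < 19 this is already reduced: 2² ≡ 4 (mod 19).

t = 2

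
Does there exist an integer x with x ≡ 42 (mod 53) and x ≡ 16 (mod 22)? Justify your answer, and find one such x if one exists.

gcd(53, 22) = 1, so the Chinese Remainder Theorem guarantees exactly one residue class mod 1166 satisfying both.
Any solution of the first congruence is x = 42 + 53t; substituting into the second, 53t ≡ 16 − 42 ≡ 18 (mod 22).
53 ≡ 9 (mod 22), so this reads 9t ≡ 18 (mod 22). Since 9·5 = 45 = 2·22 + 1, the inverse of 9 mod 22 is 5.
Multiplying by 5: t ≡ 5·18 = 90 ≡ 2 (mod 22).
Taking t = 2 gives x = 42 + 53·2 = 148.
Indeed 148 ≡ 42 (mod 53) and 148 ≡ 16 (mod 22).

x = 148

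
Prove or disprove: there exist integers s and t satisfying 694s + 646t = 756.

s = 258, t = -276

Since gcd(694, 646) = 2 and 756 = 2·378, Bézout's identity guarantees a solution.
Dividing through by 2 reduces the equation to 347s + 323t = 378.
Dividing repeatedly: 347 = 1·323 + 24, 323 = 13·24 + 11, 24 = 2·11 + 2, 11 = 5·2 + 1, 2 = 2·1 + 0.
Unwinding: 1 = 11 − 5·2 = 11 − 5·(24 − 2·11) = −5·24 + 11·11 = −5·24 + 11·(323 − 13·24) = 11·323 − 148·24 = 11·323 − 148·(347 − 1·323) = −148·347 + 159·323, i.e. 347·(-148) + 323·159 = 1.
Multiplying through by 378: s = (-148)·378 = -55944, t = 159·378 = 60102 is a solution.
The general solution is s = -55944 + 323k, t = 60102 − 347k; taking k = 174 gives the smaller pair s = 258, t = -276.
Check: 694·258 + 646·(-276) = 179052 − 178296 = 756. ✓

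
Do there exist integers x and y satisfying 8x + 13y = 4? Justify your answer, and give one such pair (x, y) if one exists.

8 and 13 are coprime, so 8x + 13y ranges over all of ℤ.
Run the Euclidean algorithm on 13 and 8: 13 = 1·8 + 5, 8 = 1·5 + 3, 5 = 1·3 + 2, 3 = 1·2 + 1, 2 = 2·1 + 0.
Working back up the chain: 1 = 3 − 1·2 = 3 − (5 − 1·3) = −5 + 2·3 = −5 + 2·(8 − 1·5) = 2·8 − 3·5 = 2·8 − 3·(13 − 1·8) = −3·13 + 5·8. So 8·5 + 13·(-3) = 1.
Scaling by 4 gives the particular solution (x, y) = (20, -12).
Shifting by a multiple of (13, −8) keeps it a solution: x = 20 − 1·13 = 7, y = -12 + 1·8 = -4.
Check: 8·7 + 13·(-4) = 56 − 52 = 4. ✓

x = 7, y = -4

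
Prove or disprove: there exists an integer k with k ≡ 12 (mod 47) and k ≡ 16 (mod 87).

gcd(47, 87) = 1, so the Chinese Remainder Theorem guarantees exactly one residue class mod 4089 satisfying both.
Any solution of the first congruence is k = 12 + 47t; substituting into the second, 47t ≡ 16 − 12 ≡ 4 (mod 87).
To invert 47 modulo 87: 87 = 1·47 + 40, 47 = 1·40 + 7, 40 = 5·7 + 5, 7 = 1·5 + 2, 5 = 2·2 + 1, 2 = 2·1 + 0, and unwinding, 1 = 5 − 2·2 = 5 − 2·(7 − 1·5) = −2·7 + 3·5 = −2·7 + 3·(40 − 5·7) = 3·40 − 17·7 = 3·40 − 17·(47 − 1·40) = −17·47 + 20·40 = −17·47 + 20·(87 − 1·47) = 20·87 − 37·47. Thus 47⁻¹ ≡ -37 ≡ 50 (mod 87).
Multiplying by 50: t ≡ 50·4 = 200 ≡ 26 (mod 87).
With t = 26: k = 12 + 47·26 = 1234.
Verify: 1234 = 26·47 + 12 and 1234 = 14·87 + 16. ✓

k = 1234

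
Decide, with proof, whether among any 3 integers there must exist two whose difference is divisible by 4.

No; for instance {10, 11, 12} is a counterexample.

Take the 3 consecutive integers 10, 11, 12: their residues mod 4 are all distinct because 3 ≤ 4.
Any two of them differ by at most 2 < 4 and by at least 1, so no difference is a multiple of 4.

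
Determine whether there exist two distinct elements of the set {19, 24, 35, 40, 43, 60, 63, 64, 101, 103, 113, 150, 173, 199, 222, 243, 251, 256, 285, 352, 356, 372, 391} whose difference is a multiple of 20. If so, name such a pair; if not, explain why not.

19 mod 20 = 19 and 199 mod 20 = 19, so 199 − 19 = 180 = 9·20.

19 and 199 are such a pair.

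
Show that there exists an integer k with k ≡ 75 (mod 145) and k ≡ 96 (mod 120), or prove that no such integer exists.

No, no such integer exists.

gcd(145, 120) = 5. If k ≡ 75 (mod 145) and k ≡ 96 (mod 120), then k ≡ 75 (mod 5) and k ≡ 96 (mod 5).
However 75 ≡ 0 and 96 ≡ 1 (mod 5), and 0 ≠ 1.
So no integer satisfies both congruences.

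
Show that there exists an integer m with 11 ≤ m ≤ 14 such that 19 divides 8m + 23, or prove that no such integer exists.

For m = 11, 12, 13, 14 the values of 8m + 23 modulo 19 are 16, 5, 13, 2 respectively.
Since 0 is absent from this list, 19 ∤ 8m + 23 for every m with 11 ≤ m ≤ 14.

No, no such integer m in that range exists.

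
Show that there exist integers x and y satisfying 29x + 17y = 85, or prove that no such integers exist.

x = 0, y = 5

Since gcd(29, 17) = 1, every integer is an integer combination of 29 and 17.
Dividing repeatedly: 29 = 1·17 + 12, 17 = 1·12 + 5, 12 = 2·5 + 2, 5 = 2·2 + 1, 2 = 2·1 + 0.
Unwinding: 1 = 5 − 2·2 = 5 − 2·(12 − 2·5) = −2·12 + 5·5 = −2·12 + 5·(17 − 1·12) = 5·17 − 7·12 = 5·17 − 7·(29 − 1·17) = −7·29 + 12·17, i.e. 29·(-7) + 17·12 = 1.
Scaling by 85 gives the particular solution (x, y) = (-595, 1020).
Adding 35·17 to x and subtracting 35·29 from y gives the tidier solution (0, 5).
Indeed 29·0 + 17·5 = 0 + 85 = 85.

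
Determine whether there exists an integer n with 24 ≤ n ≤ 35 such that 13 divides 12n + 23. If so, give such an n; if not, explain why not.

No such integer n in that range exists.

The values of 12n + 23 for n = 24, 25, …, 35 are 311, 323, 335, 347, 359, 371, 383, 395, 407, 419, 431, 443; reduced mod 13 these are 12, 11, 10, 9, 8, 7, 6, 5, 4, 3, 2, 1.
None is 0, so 13 never divides 12n + 23 on this range.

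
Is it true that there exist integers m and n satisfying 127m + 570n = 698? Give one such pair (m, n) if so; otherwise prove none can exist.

127 and 570 are coprime, so 127m + 570n ranges over all of ℤ.
Run the Euclidean algorithm on 570 and 127: 570 = 4·127 + 62, 127 = 2·62 + 3, 62 = 20·3 + 2, 3 = 1·2 + 1, 2 = 2·1 + 0.
Unwinding: 1 = 3 − 1·2 = 3 − (62 − 20·3) = −62 + 21·3 = −62 + 21·(127 − 2·62) = 21·127 − 43·62 = 21·127 − 43·(570 − 4·127) = −43·570 + 193·127, i.e. 127·193 + 570·(-43) = 1.
Scaling by 698 gives the particular solution (m, n) = (134714, -30014).
The general solution is m = 134714 + 570k, n = -30014 − 127k; taking k = -236 gives the smaller pair m = 194, n = -42.
Check: 127·194 + 570·(-42) = 24638 − 23940 = 698. ✓

m = 194, n = -42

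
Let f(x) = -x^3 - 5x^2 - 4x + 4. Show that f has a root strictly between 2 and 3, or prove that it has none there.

No such root exists.

f(2) = -32 and f(3) = -80, both negative, so a sign-change argument is unavailable; we show f keeps this sign on the whole interval.
Shift to the endpoint 2: with x = 2 + u (0 < u < 1), one computes f(2 + u) = -u^3 - 11u^2 - 36u - 32.
The nonzero coefficients here are all negative, so for u > 0 every term is negative (or zero), and the constant term -32 is strictly negative.
Therefore f(x) < 0 throughout (2, 3), and f has no zero there.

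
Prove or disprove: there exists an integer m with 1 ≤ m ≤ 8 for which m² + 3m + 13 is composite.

The values for m = 1, 2, …, 8 are 17, 23, 31, 41, 53, 67, 83, 101, and each of these is prime.
So no value in the range makes the expression composite.

There is no such integer m in that range.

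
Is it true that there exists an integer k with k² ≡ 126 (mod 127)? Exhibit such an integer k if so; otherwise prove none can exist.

No such integer exists.

127 is prime, so by Euler's criterion 126 is a square mod 127 iff 126^((127−1)/2) = 126^63 ≡ 1 (mod 127).
Squaring successively (mod 127): 126^2 = 15876 ≡ 1; 126^4 ≡ 1² = 1 ≡ 1; 126^8 ≡ 1² = 1 ≡ 1; 126^16 ≡ 1² = 1 ≡ 1; 126^32 ≡ 1² = 1 ≡ 1.
Since 63 = 32 + 16 + 8 + 4 + 2 + 1, 126^63 ≡ 1 · 1 · 1 · 1 · 1 · 126; multiplying out mod 127: 1·1 = 1 ≡ 1, then 1·1 = 1 ≡ 1, then 1·1 = 1 ≡ 1, then 1·1 = 1 ≡ 1, then 1·126 = 126 ≡ 126. Thus 126^63 ≡ 126 ≡ −1 (mod 127).
By Euler's criterion 126 is a quadratic non-residue mod 127: no k satisfies k² ≡ 126 (mod 127).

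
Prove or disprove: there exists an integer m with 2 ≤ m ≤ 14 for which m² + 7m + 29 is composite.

At m = 14: 14² + 7·14 + 29 = 323 = 17·19, which is composite.

m = 14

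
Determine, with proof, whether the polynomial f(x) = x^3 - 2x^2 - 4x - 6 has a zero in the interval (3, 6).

Such a root exists.

f(3) = -9 and f(6) = 114, which have opposite signs.
Since f is a polynomial it is continuous on [3, 6].
By the Intermediate Value Theorem f must vanish at some point of (3, 6).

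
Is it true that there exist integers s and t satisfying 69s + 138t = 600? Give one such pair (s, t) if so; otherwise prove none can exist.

gcd(69, 138) = 69, so every integer of the form 69s + 138t is a multiple of 69.
But 600 is not a multiple of 69 (it leaves remainder 48).
Therefore 69s + 138t = 600 has no solution in integers.

No, no such integers exist.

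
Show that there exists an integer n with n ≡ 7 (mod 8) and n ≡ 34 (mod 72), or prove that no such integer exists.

There is no such integer.

Reduce both congruences modulo 8, which divides 8 and 72: they say n ≡ 7 (mod 8) and n ≡ 34 (mod 8).
But 7 mod 8 = 7 while 34 mod 8 = 2, a contradiction.
So no integer satisfies both congruences.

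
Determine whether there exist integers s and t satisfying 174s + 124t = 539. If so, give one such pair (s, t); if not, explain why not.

No, no such integers exist.

Any value of 174s + 124t is a multiple of gcd(174, 124) = 2.
However 539 leaves remainder 1 on division by 2.
So the equation is unsolvable over ℤ.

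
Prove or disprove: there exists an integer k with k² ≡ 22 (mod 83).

83 is prime, so by Euler's criterion 22 is a square mod 83 iff 22^((83−1)/2) = 22^41 ≡ 1 (mod 83).
Repeated squaring mod 83: 22^2 = 484 ≡ 69; 22^4 ≡ 69² = 4761 ≡ 30; 22^8 ≡ 30² = 900 ≡ 70; 22^16 ≡ 70² = 4900 ≡ 3; 22^32 ≡ 3² = 9 ≡ 9.
Since 41 = 32 + 8 + 1, 22^41 ≡ 9 · 70 · 22; multiplying out mod 83: 9·70 = 630 ≡ 49, then 49·22 = 1078 ≡ 82. Thus 22^41 ≡ 82 ≡ −1 (mod 83).
By Euler's criterion 22 is a quadratic non-residue mod 83: no k satisfies k² ≡ 22 (mod 83).

No, no such integer exists.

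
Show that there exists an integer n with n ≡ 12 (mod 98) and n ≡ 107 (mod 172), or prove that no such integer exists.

No such integer exists.

Reduce both congruences modulo 2, which divides 98 and 172: they say n ≡ 12 (mod 2) and n ≡ 107 (mod 2).
However 12 ≡ 0 and 107 ≡ 1 (mod 2), and 0 ≠ 1.
So no integer satisfies both congruences.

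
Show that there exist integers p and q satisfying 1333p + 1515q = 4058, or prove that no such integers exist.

p = 11, q = -7

Since gcd(1333, 1515) = 1, every integer is an integer combination of 1333 and 1515.
Dividing repeatedly: 1515 = 1·1333 + 182, 1333 = 7·182 + 59, 182 = 3·59 + 5, 59 = 11·5 + 4, 5 = 1·4 + 1, 4 = 4·1 + 0.
Unwinding: 1 = 5 − 1·4 = 5 − (59 − 11·5) = −59 + 12·5 = −59 + 12·(182 − 3·59) = 12·182 − 37·59 = 12·182 − 37·(1333 − 7·182) = −37·1333 + 271·182 = −37·1333 + 271·(1515 − 1·1333) = 271·1515 − 308·1333, i.e. 1333·(-308) + 1515·271 = 1.
Scaling by 4058 gives the particular solution (p, q) = (-1249864, 1099718).
Adding 825·1515 to p and subtracting 825·1333 from q gives the tidier solution (11, -7).
Indeed 1333·11 + 1515·(-7) = 14663 − 10605 = 4058.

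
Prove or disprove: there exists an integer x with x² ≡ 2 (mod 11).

There is no such integer.

Computing x² mod 11 for x = 0, 1, …, 5 (enough, by the symmetry x ↦ 11 − x) gives 0, 1, 4, 9, 5, 3.
The set of squares mod 11 is therefore {0, 1, 3, 4, 5, 9}, which does not contain 2.
Therefore x² ≡ 2 (mod 11) has no solution.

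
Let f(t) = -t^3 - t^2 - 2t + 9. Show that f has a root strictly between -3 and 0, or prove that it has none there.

f(-3) = 33 and f(0) = 9, both positive.
f'(t) = -3t^2 - 2t - 2 has discriminant (-2)² − 4·(-3)·(-2) = -20 < 0, so f' has no real roots and is negative for every real t.
Hence f is strictly decreasing on ℝ, and in particular on [-3, 0]. A strictly monotone function with same-sign endpoint values stays positive on the whole interval, so f has no zero in (-3, 0).

f has no root in that interval.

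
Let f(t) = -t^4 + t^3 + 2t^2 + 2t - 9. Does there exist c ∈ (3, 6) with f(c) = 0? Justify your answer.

f has no root in that interval.

The endpoint values f(3) = -39 and f(6) = -1005 are both negative. Claim: f(t) < 0 for every t in (3, 6).
Substitute t = 3 + u, where 0 < u < 3 on the interval. Expanding, f(3 + u) = -u^4 - 11u^3 - 43u^2 - 67u - 39.
All 5 nonzero coefficients of this polynomial in u are negative; hence for u > 0 the value is a sum of negative terms (the constant -39 among them).
So f is strictly negative on (3, 6); no root exists in the interval.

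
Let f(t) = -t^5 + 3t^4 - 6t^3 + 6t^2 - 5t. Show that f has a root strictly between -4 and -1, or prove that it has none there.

f(-4) = 2292 and f(-1) = 21, both positive, so a sign-change argument is unavailable; we show f keeps this sign on the whole interval.
Substitute t = -1 − u, where 0 < u < 3 on the interval. Expanding, f(-1 − u) = u^5 + 8u^4 + 28u^3 + 52u^2 + 52u + 21.
The nonzero coefficients here are all positive, so for u > 0 every term is positive (or zero), and the constant term 21 is strictly positive.
Therefore f(t) > 0 throughout (-4, -1), and f has no zero there.

f has no root in that interval.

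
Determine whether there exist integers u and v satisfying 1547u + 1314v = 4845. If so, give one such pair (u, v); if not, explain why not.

u = 393, v = -459

1547 and 1314 are coprime, so 1547u + 1314v ranges over all of ℤ.
Euclidean algorithm: 1547 = 1·1314 + 233, 1314 = 5·233 + 149, 233 = 1·149 + 84, 149 = 1·84 + 65, 84 = 1·65 + 19, 65 = 3·19 + 8, 19 = 2·8 + 3, 8 = 2·3 + 2, 3 = 1·2 + 1, 2 = 2·1 + 0.
Back-substituting, 1 = 3 − 1·2 = 3 − (8 − 2·3) = −8 + 3·3 = −8 + 3·(19 − 2·8) = 3·19 − 7·8 = 3·19 − 7·(65 − 3·19) = −7·65 + 24·19 = −7·65 + 24·(84 − 1·65) = 24·84 − 31·65 = 24·84 − 31·(149 − 1·84) = −31·149 + 55·84 = −31·149 + 55·(233 − 1·149) = 55·233 − 86·149 = 55·233 − 86·(1314 − 5·233) = −86·1314 + 485·233 = −86·1314 + 485·(1547 − 1·1314) = 485·1547 − 571·1314; that is, 1547·485 + 1314·(-571) = 1.
Scaling by 4845 gives the particular solution (u, v) = (2349825, -2766495).
Shifting by a multiple of (1314, −1547) keeps it a solution: u = 2349825 − 1788·1314 = 393, v = -2766495 + 1788·1547 = -459.
Indeed 1547·393 + 1314·(-459) = 607971 − 603126 = 4845.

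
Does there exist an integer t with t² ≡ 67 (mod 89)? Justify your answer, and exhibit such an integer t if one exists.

Take t = 44. Then 44² = 1936 = 21·89 + 67, so 44² ≡ 67 (mod 89).

t = 44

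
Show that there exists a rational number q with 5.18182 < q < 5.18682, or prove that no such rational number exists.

Multiplying by 27: 27·5.18182 = 139.90914 and 27·5.18682 = 140.04414, so the integer 140 lies strictly between them.
Hence 140/27 is a rational number with 5.18182 < 140/27 < 5.18682.

q = 140/27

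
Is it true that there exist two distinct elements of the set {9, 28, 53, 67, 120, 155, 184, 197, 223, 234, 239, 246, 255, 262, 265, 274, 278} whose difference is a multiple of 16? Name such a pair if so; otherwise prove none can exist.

The pair (9, 265) works.

Both 9 and 265 leave remainder 9 on division by 16; their difference 256 = 16·16 is a multiple of 16.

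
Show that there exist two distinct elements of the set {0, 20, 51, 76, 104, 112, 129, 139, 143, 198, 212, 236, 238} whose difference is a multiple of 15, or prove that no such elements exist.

There is no such pair.

Reduce each element modulo 15: 0↦0, 20↦5, 51↦6, 76↦1, 104↦14, 112↦7, 129↦9, 139↦4, 143↦8, 198↦3, 212↦2, 236↦11, 238↦13.
These 13 residues are pairwise different, hence no difference of two elements is divisible by 15.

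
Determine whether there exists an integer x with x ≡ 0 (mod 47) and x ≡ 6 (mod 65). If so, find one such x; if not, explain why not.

gcd(47, 65) = 1, so the Chinese Remainder Theorem guarantees exactly one residue class mod 3055 satisfying both.
Any solution of the first congruence is x = 0 + 47t; substituting into the second, 47t ≡ 6 − 0 ≡ 6 (mod 65).
Note 47·18 = 846 ≡ 1 (mod 65) (as 846 − 1 = 13·65), so 47⁻¹ ≡ 18.
Therefore t ≡ 18·6 = 108 ≡ 43 (mod 65).
With t = 43: x = 0 + 47·43 = 2021.
Indeed 2021 ≡ 0 (mod 47) and 2021 ≡ 6 (mod 65).

x = 2021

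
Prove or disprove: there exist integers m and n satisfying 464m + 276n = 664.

m = 5, n = -6

Since gcd(464, 276) = 4 and 664 = 4·166, Bézout's identity guarantees a solution.
Dividing through by 4 reduces the equation to 116m + 69n = 166.
Euclidean algorithm: 116 = 1·69 + 47, 69 = 1·47 + 22, 47 = 2·22 + 3, 22 = 7·3 + 1, 3 = 3·1 + 0.
Working back up the chain: 1 = 22 − 7·3 = 22 − 7·(47 − 2·22) = −7·47 + 15·22 = −7·47 + 15·(69 − 1·47) = 15·69 − 22·47 = 15·69 − 22·(116 − 1·69) = −22·116 + 37·69. So 116·(-22) + 69·37 = 1.
Times 166: 116·(-3652) + 69·6142 = 166, so (-3652, 6142) solves it.
Adding 53·69 to m and subtracting 53·116 from n gives the tidier solution (5, -6).
Check: 464·5 + 276·(-6) = 2320 − 1656 = 664. ✓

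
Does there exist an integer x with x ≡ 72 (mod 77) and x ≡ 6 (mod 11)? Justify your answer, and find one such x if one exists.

x = 72

gcd(77, 11) = 11. A simultaneous solution exists iff 72 ≡ 6 (mod 11); here 72 mod 11 = 6 = 6 mod 11, so it does.
In fact x = 72 itself already satisfies 72 mod 11 = 6.
Indeed 72 ≡ 72 (mod 77) and 72 ≡ 6 (mod 11).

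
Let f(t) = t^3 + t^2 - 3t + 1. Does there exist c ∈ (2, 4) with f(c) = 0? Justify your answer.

No such root exists.

The endpoint values f(2) = 7 and f(4) = 69 are both positive. Claim: f(t) > 0 for every t in (2, 4).
Shift to the endpoint 2: with t = 2 + u (0 < u < 2), one computes f(2 + u) = u^3 + 7u^2 + 13u + 7.
The nonzero coefficients here are all positive, so for u > 0 every term is positive (or zero), and the constant term 7 is strictly positive.
So f is strictly positive on (2, 4); no root exists in the interval.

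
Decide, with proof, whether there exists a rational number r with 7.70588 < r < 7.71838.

r = 54/7

Look for a denominator N such that an integer falls strictly between N·7.70588 and N·7.71838. N = 7 works: 7·7.70588 = 53.94116 < 54 < 54.02866 = 7·7.71838.
Dividing back, 7.70588 < 54/7 < 7.71838, and 54/7 is rational.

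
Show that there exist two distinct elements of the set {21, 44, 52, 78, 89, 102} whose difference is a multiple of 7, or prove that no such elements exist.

No, no such pair exists.

Reduce each element modulo 7: 21↦0, 44↦2, 52↦3, 78↦1, 89↦5, 102↦4.
All 6 residues are distinct, so no two elements differ by a multiple of 7.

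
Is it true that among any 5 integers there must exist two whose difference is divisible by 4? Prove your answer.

There are exactly 4 possible remainders on division by 4.
Since 5 > 4, two of the 5 integers must share a residue class by the pigeonhole principle; call them a and b.
Equal remainders mean a − b ≡ 0 (mod 4), so 4 divides their difference.

Yes, this is always true.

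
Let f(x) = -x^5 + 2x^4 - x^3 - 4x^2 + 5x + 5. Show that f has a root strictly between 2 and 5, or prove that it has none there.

The endpoint values f(2) = -9 and f(5) = -2070 are both negative. Claim: f(x) < 0 for every x in (2, 5).
Shift to the endpoint 2: with x = 2 + u (0 < u < 3), one computes f(2 + u) = -u^5 - 8u^4 - 25u^3 - 42u^2 - 39u - 9.
The nonzero coefficients here are all negative, so for u > 0 every term is negative (or zero), and the constant term -9 is strictly negative.
So f is strictly negative on (2, 5); no root exists in the interval.

No such root exists.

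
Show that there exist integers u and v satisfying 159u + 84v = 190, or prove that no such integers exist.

No such integers exist.

Both 159 and 84 are divisible by gcd(159, 84) = 3, hence so is any combination 159u + 84v.
But 190 is not a multiple of 3 (it leaves remainder 1).
Therefore 159u + 84v = 190 has no solution in integers.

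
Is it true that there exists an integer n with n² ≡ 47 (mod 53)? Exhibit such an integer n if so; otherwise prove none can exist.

Take n = 43. Then 43² = 1849 = 34·53 + 47, so 43² ≡ 47 (mod 53).

n = 43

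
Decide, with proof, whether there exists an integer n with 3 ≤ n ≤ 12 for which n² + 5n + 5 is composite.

n = 10

At n = 10: 10² + 5·10 + 5 = 155 = 5·31, which is composite.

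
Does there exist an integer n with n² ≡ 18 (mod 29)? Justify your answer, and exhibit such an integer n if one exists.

Apply Euler's criterion with the prime 29: 18 is a quadratic residue iff 18^14 ≡ 1 (mod 29), and a non-residue iff it is ≡ −1.
Repeated squaring mod 29: 18^2 = 324 ≡ 5; 18^4 ≡ 5² = 25 ≡ 25; 18^8 ≡ 25² = 625 ≡ 16.
Since 14 = 8 + 4 + 2, 18^14 ≡ 16 · 25 · 5; multiplying out mod 29: 16·25 = 400 ≡ 23, then 23·5 = 115 ≡ 28. Thus 18^14 ≡ 28 ≡ −1 (mod 29).
By Euler's criterion 18 is a quadratic non-residue mod 29: no n satisfies n² ≡ 18 (mod 29).

No such integer exists.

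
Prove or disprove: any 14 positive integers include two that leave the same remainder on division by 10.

Yes, this is always true.

Partition the integers by their residue mod 10; there are 10 classes.
Since 14 > 10, two of the 14 integers must share a residue class by the pigeonhole principle; call them a and b.
So a and b have equal remainders mod 10, which is exactly what was to be shown.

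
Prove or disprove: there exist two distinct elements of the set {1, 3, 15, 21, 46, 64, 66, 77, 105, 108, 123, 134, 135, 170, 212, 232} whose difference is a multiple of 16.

Residues mod 16: 1↦1, 3↦3, 15↦15, 21↦5, 46↦14, 64↦0, 66↦2, 77↦13, 105↦9, 108↦12, 123↦11, 134↦6, 135↦7, 170↦10, 212↦4, 232↦8.
These 16 residues are pairwise different, hence no difference of two elements is divisible by 16.

No, no such pair exists.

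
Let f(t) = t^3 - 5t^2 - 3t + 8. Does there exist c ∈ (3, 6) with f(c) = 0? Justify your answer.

f(3) = -19 and f(6) = 26, which have opposite signs.
As a polynomial, f is continuous on every closed interval.
By the Intermediate Value Theorem, f takes the value 0 somewhere in the open interval.

Such a root exists.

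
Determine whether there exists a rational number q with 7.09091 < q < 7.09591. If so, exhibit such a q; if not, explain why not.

Look for a denominator N such that an integer falls strictly between N·7.09091 and N·7.09591. N = 21 works: 21·7.09091 = 148.90911 < 149 < 149.01411 = 21·7.09591.
So q = 149/21 works: it is a ratio of integers, and dividing 21·7.09091 < 149 < 21·7.09591 through by 21 gives 7.09091 < 149/21 < 7.09591.

q = 149/21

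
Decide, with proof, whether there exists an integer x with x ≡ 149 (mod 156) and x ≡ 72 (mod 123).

Both moduli are multiples of 3 = gcd(156, 123), so any solution would satisfy x ≡ 149 and x ≡ 72 modulo 3 simultaneously.
But 149 mod 3 = 2 while 72 mod 3 = 0, a contradiction.
Hence the system has no solution.

No, no such integer exists.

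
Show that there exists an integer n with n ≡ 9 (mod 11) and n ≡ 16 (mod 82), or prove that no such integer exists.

The moduli 11 and 82 are coprime, so by the Chinese Remainder Theorem a unique solution modulo 902 exists.
Write n = 9 + 11t and require 9 + 11t ≡ 16 (mod 82), i.e. 11t ≡ 7 (mod 82).
To invert 11 modulo 82: 82 = 7·11 + 5, 11 = 2·5 + 1, 5 = 5·1 + 0, and unwinding, 1 = 11 − 2·5 = 11 − 2·(82 − 7·11) = −2·82 + 15·11. Thus 11⁻¹ ≡ 15 (mod 82).
Therefore t ≡ 15·7 = 105 ≡ 23 (mod 82).
With t = 23: n = 9 + 11·23 = 262.
Verify: 262 = 23·11 + 9 and 262 = 3·82 + 16. ✓

n = 262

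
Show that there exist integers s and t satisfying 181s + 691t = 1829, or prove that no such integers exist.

Since gcd(181, 691) = 1, every integer is an integer combination of 181 and 691.
Euclidean algorithm: 691 = 3·181 + 148, 181 = 1·148 + 33, 148 = 4·33 + 16, 33 = 2·16 + 1, 16 = 16·1 + 0.
Unwinding: 1 = 33 − 2·16 = 33 − 2·(148 − 4·33) = −2·148 + 9·33 = −2·148 + 9·(181 − 1·148) = 9·181 − 11·148 = 9·181 − 11·(691 − 3·181) = −11·691 + 42·181, i.e. 181·42 + 691·(-11) = 1.
Times 1829: 181·76818 + 691·(-20119) = 1829, so (76818, -20119) solves it.
Shifting by a multiple of (691, −181) keeps it a solution: s = 76818 − 111·691 = 117, t = -20119 + 111·181 = -28.
Check: 181·117 + 691·(-28) = 21177 − 19348 = 1829. ✓

s = 117, t = -28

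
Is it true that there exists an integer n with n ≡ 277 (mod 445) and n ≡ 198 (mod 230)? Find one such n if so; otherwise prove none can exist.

gcd(445, 230) = 5. If n ≡ 277 (mod 445) and n ≡ 198 (mod 230), then n ≡ 277 (mod 5) and n ≡ 198 (mod 5).
But 277 mod 5 = 2 while 198 mod 5 = 3, a contradiction.
Therefore no such n exists.

There is no such integer.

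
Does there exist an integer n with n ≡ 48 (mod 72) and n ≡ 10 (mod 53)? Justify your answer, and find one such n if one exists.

Since 72 and 53 share no common factor, CRT says the pair of congruences has a solution (unique mod 3816).
Write n = 48 + 72t and require 48 + 72t ≡ 10 (mod 53), i.e. 72t ≡ 15 (mod 53).
72 ≡ 19 (mod 53), so this reads 19t ≡ 15 (mod 53). Note 19·14 = 266 ≡ 1 (mod 53) (as 266 − 1 = 5·53), so 19⁻¹ ≡ 14.
Multiplying by 14: t ≡ 14·15 = 210 ≡ 51 (mod 53).
Taking t = 51 gives n = 48 + 72·51 = 3720.
Verify: 3720 = 51·72 + 48 and 3720 = 70·53 + 10. ✓

n = 3720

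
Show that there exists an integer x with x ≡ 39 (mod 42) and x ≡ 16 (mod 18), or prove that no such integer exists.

Reduce both congruences modulo 6, which divides 42 and 18: they say x ≡ 39 (mod 6) and x ≡ 16 (mod 6).
These are incompatible: 39 − 16 = 23 is not divisible by 6.
Therefore no such x exists.

No, no such integer exists.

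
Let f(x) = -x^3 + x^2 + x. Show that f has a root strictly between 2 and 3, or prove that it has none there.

f(2) = -2 and f(3) = -15, both negative, so a sign-change argument is unavailable; we show f keeps this sign on the whole interval.
Shift to the endpoint 2: with x = 2 + u (0 < u < 1), one computes f(2 + u) = -u^3 - 5u^2 - 7u - 2.
The nonzero coefficients here are all negative, so for u > 0 every term is negative (or zero), and the constant term -2 is strictly negative.
So f is strictly negative on (2, 3); no root exists in the interval.

No such root exists.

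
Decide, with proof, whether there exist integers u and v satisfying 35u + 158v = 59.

u = 101, v = -22

35 and 158 are coprime, so 35u + 158v ranges over all of ℤ.
Euclidean algorithm: 158 = 4·35 + 18, 35 = 1·18 + 17, 18 = 1·17 + 1, 17 = 17·1 + 0.
Back-substituting, 1 = 18 − 1·17 = 18 − (35 − 1·18) = −35 + 2·18 = −35 + 2·(158 − 4·35) = 2·158 − 9·35; that is, 35·(-9) + 158·2 = 1.
Multiplying through by 59: u = (-9)·59 = -531, v = 2·59 = 118 is a solution.
Adding 4·158 to u and subtracting 4·35 from v gives the tidier solution (101, -22).
Indeed 35·101 + 158·(-22) = 3535 − 3476 = 59.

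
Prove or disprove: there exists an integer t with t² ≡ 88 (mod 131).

131 is prime, so by Euler's criterion 88 is a square mod 131 iff 88^((131−1)/2) = 88^65 ≡ 1 (mod 131).
Squaring successively (mod 131): 88^2 = 7744 ≡ 15; 88^4 ≡ 15² = 225 ≡ 94; 88^8 ≡ 94² = 8836 ≡ 59; 88^16 ≡ 59² = 3481 ≡ 75; 88^32 ≡ 75² = 5625 ≡ 123; 88^64 ≡ 123² = 15129 ≡ 64.
Since 65 = 64 + 1, 88^65 ≡ 64 · 88; multiplying out mod 131: 64·88 = 5632 ≡ 130. Thus 88^65 ≡ 130 ≡ −1 (mod 131).
The value −1 means 88 is a non-residue modulo 131, so t² ≡ 88 (mod 131) is impossible.

No such integer exists.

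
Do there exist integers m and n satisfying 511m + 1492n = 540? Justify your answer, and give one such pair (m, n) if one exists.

m = 1204, n = -412

511 and 1492 are coprime, so 511m + 1492n ranges over all of ℤ.
Run the Euclidean algorithm on 1492 and 511: 1492 = 2·511 + 470, 511 = 1·470 + 41, 470 = 11·41 + 19, 41 = 2·19 + 3, 19 = 6·3 + 1, 3 = 3·1 + 0.
Back-substituting, 1 = 19 − 6·3 = 19 − 6·(41 − 2·19) = −6·41 + 13·19 = −6·41 + 13·(470 − 11·41) = 13·470 − 149·41 = 13·470 − 149·(511 − 1·470) = −149·511 + 162·470 = −149·511 + 162·(1492 − 2·511) = 162·1492 − 473·511; that is, 511·(-473) + 1492·162 = 1.
Multiplying through by 540: m = (-473)·540 = -255420, n = 162·540 = 87480 is a solution.
Shifting by a multiple of (1492, −511) keeps it a solution: m = -255420 + 172·1492 = 1204, n = 87480 − 172·511 = -412.
Indeed 511·1204 + 1492·(-412) = 615244 − 614704 = 540.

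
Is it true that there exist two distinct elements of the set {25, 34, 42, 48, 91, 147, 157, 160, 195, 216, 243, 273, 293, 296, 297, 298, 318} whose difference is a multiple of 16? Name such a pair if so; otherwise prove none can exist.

25 mod 16 = 9 and 297 mod 16 = 9, so 297 − 25 = 272 = 17·16.

Yes: 25 and 297.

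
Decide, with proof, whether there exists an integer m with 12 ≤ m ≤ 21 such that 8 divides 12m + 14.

No, no such integer m in that range exists.

For m = 12, 13, …, 21 the values of 12m + 14 modulo 8 are 6, 2, 6, 2, 6, 2, 6, 2, 6, 2 respectively.
The residue 0 does not occur, so no m in [12, 21] makes 12m + 14 a multiple of 8.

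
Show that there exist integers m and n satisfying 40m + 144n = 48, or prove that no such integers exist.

m = 12, n = -3

gcd(40, 144) = 8, and 8 divides 48, so integer solutions exist.
Dividing through by 8 reduces the equation to 5m + 18n = 6.
Run the Euclidean algorithm on 18 and 5: 18 = 3·5 + 3, 5 = 1·3 + 2, 3 = 1·2 + 1, 2 = 2·1 + 0.
Back-substituting, 1 = 3 − 1·2 = 3 − (5 − 1·3) = −5 + 2·3 = −5 + 2·(18 − 3·5) = 2·18 − 7·5; that is, 5·(-7) + 18·2 = 1.
Times 6: 5·(-42) + 18·12 = 6, so (-42, 12) solves it.
Adding 3·18 to m and subtracting 3·5 from n gives the tidier solution (12, -3).
Indeed 40·12 + 144·(-3) = 480 − 432 = 48.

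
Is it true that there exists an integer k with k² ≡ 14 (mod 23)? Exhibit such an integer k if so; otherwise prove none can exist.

23 is prime, so by Euler's criterion 14 is a square mod 23 iff 14^((23−1)/2) = 14^11 ≡ 1 (mod 23).
Repeated squaring mod 23: 14^2 = 196 ≡ 12; 14^4 ≡ 12² = 144 ≡ 6; 14^8 ≡ 6² = 36 ≡ 13.
Since 11 = 8 + 2 + 1, 14^11 ≡ 13 · 12 · 14; multiplying out mod 23: 13·12 = 156 ≡ 18, then 18·14 = 252 ≡ 22. Thus 14^11 ≡ 22 ≡ −1 (mod 23).
By Euler's criterion 14 is a quadratic non-residue mod 23: no k satisfies k² ≡ 14 (mod 23).

There is no such integer.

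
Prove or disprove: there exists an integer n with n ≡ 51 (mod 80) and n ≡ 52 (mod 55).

There is no such integer.

gcd(80, 55) = 5. If n ≡ 51 (mod 80) and n ≡ 52 (mod 55), then n ≡ 51 (mod 5) and n ≡ 52 (mod 5).
But 51 mod 5 = 1 while 52 mod 5 = 2, a contradiction.
So no integer satisfies both congruences.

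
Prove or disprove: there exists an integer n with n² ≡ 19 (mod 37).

No such integer exists.

Apply Euler's criterion with the prime 37: 19 is a quadratic residue iff 19^18 ≡ 1 (mod 37), and a non-residue iff it is ≡ −1.
Repeated squaring mod 37: 19^2 = 361 ≡ 28; 19^4 ≡ 28² = 784 ≡ 7; 19^8 ≡ 7² = 49 ≡ 12; 19^16 ≡ 12² = 144 ≡ 33.
Since 18 = 16 + 2, 19^18 ≡ 33 · 28; multiplying out mod 37: 33·28 = 924 ≡ 36. Thus 19^18 ≡ 36 ≡ −1 (mod 37).
The value −1 means 19 is a non-residue modulo 37, so n² ≡ 19 (mod 37) is impossible.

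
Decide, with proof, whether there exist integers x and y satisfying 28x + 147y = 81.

There are no such integers.

Any value of 28x + 147y is a multiple of gcd(28, 147) = 7.
However 81 leaves remainder 4 on division by 7.
So the equation is unsolvable over ℤ.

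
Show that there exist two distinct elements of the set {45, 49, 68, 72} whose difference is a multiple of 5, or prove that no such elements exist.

There is no such pair.

Reduce each element modulo 5: 45↦0, 49↦4, 68↦3, 72↦2.
These 4 residues are pairwise different, hence no difference of two elements is divisible by 5.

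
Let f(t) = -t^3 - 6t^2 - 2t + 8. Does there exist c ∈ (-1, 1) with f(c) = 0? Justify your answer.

f(-1) = 5 and f(1) = -1, which have opposite signs.
Since f is a polynomial it is continuous on [-1, 1].
So by the Intermediate Value Theorem there is a c strictly between -1 and 1 with f(c) = 0.

Yes, f has a root in the interval.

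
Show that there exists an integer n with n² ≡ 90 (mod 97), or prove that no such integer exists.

97 is prime, so by Euler's criterion 90 is a square mod 97 iff 90^((97−1)/2) = 90^48 ≡ 1 (mod 97).
Repeated squaring mod 97: 90^2 = 8100 ≡ 49; 90^4 ≡ 49² = 2401 ≡ 73; 90^8 ≡ 73² = 5329 ≡ 91; 90^16 ≡ 91² = 8281 ≡ 36; 90^32 ≡ 36² = 1296 ≡ 35.
Since 48 = 32 + 16, 90^48 ≡ 35 · 36; multiplying out mod 97: 35·36 = 1260 ≡ 96. Thus 90^48 ≡ 96 ≡ −1 (mod 97).
By Euler's criterion 90 is a quadratic non-residue mod 97: no n satisfies n² ≡ 90 (mod 97).

No, no such integer exists.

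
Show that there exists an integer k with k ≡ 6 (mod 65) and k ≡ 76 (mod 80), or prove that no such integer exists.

k = 396

The moduli are not coprime: gcd(65, 80) = 5. Compatibility requires 5 ∣ (76 − 6) = 70, which holds, so solutions exist.
Step through k = 6, 6 + 65, 6 + 2·65, …: the values 6, 71, 136, 201, 266, 331, 396 reduce mod 80 to 6, 71, 56, 41, 26, 11, 76. The value 396 hits 76.
Verify: 396 = 6·65 + 6 and 396 = 4·80 + 76. ✓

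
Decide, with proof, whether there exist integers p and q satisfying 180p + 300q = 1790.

There are no such integers.

Both 180 and 300 are divisible by gcd(180, 300) = 60, hence so is any combination 180p + 300q.
But 1790 is not a multiple of 60 (it leaves remainder 50).
Therefore 180p + 300q = 1790 has no solution in integers.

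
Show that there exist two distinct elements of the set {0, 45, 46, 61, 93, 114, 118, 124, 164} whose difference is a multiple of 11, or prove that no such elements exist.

No, no such pair exists.

Residues mod 11: 0↦0, 45↦1, 46↦2, 61↦6, 93↦5, 114↦4, 118↦8, 124↦3, 164↦10.
All 9 residues are distinct, so no two elements differ by a multiple of 11.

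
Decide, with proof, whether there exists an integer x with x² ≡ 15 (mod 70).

x = 55

Take x = 55. Then 55² = 3025 = 43·70 + 15, so 55² ≡ 15 (mod 70).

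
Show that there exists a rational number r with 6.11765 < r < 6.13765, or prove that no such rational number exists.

Multiplying by 8: 8·6.11765 = 48.94120 and 8·6.13765 = 49.10120, so the integer 49 lies strictly between them.
So r = 49/8 works: it is a ratio of integers, and dividing 8·6.11765 < 49 < 8·6.13765 through by 8 gives 6.11765 < 49/8 < 6.13765.

r = 49/8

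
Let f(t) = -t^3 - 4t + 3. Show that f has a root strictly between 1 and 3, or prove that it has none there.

No such root exists.

f(1) = -2 and f(3) = -36, both negative.
The derivative f'(t) = -3t^2 - 4 is a quadratic with discriminant 0² − 4·(-3)·(-4) = -48 < 0; it never vanishes, so it is always negative (sign of the leading coefficient).
Hence f is strictly decreasing on ℝ, and in particular on [1, 3]. A strictly monotone function with same-sign endpoint values stays negative on the whole interval, so f has no zero in (1, 3).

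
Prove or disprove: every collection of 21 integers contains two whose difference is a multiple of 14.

Yes, this is always true.

Each integer lies in one of the 14 residue classes modulo 14.
Placing 21 integers into 14 classes, some class receives at least two — say a and b.
Then a ≡ b (mod 14), i.e. 14 ∣ (a − b).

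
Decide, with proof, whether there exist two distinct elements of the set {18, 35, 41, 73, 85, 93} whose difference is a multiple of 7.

Two integers differ by a multiple of 7 exactly when they have the same residue mod 7. The residues are 18↦4, 35↦0, 41↦6, 73↦3, 85↦1, 93↦2.
All 6 residues are distinct, so no two elements differ by a multiple of 7.

There is no such pair.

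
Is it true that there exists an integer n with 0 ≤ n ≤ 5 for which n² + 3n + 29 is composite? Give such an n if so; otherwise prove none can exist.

At n = 1: 1² + 3·1 + 29 = 33 = 3·11, which is composite.

n = 1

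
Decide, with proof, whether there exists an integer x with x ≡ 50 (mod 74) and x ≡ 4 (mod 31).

Since 74 and 31 share no common factor, CRT says the pair of congruences has a solution (unique mod 2294).
Any solution of the first congruence is x = 50 + 74t; substituting into the second, 74t ≡ 4 − 50 ≡ 16 (mod 31).
74 ≡ 12 (mod 31), so this reads 12t ≡ 16 (mod 31). Note 12·13 = 156 ≡ 1 (mod 31) (as 156 − 1 = 5·31), so 12⁻¹ ≡ 13.
Multiplying by 13: t ≡ 13·16 = 208 ≡ 22 (mod 31).
Taking t = 22 gives x = 50 + 74·22 = 1678.
Verify: 1678 = 22·74 + 50 and 1678 = 54·31 + 4. ✓

x = 1678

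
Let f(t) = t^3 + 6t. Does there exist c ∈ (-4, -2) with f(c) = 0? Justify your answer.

Evaluate at the endpoints: f(-4) = -88, f(-2) = -20 — same sign (negative).
The derivative f'(t) = 3t^2 + 6 is a quadratic with discriminant 0² − 4·3·6 = -72 < 0; it never vanishes, so it is always positive (sign of the leading coefficient).
So f is strictly increasing; between -4 and -2 its values lie between f(-4) = -88 and f(-2) = -20, all negative. Therefore f has no root in (-4, -2).

No such root exists.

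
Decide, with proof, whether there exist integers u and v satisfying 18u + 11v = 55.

u = 0, v = 5

18 and 11 are coprime, so 18u + 11v ranges over all of ℤ.
Euclidean algorithm: 18 = 1·11 + 7, 11 = 1·7 + 4, 7 = 1·4 + 3, 4 = 1·3 + 1, 3 = 3·1 + 0.
Unwinding: 1 = 4 − 1·3 = 4 − (7 − 1·4) = −7 + 2·4 = −7 + 2·(11 − 1·7) = 2·11 − 3·7 = 2·11 − 3·(18 − 1·11) = −3·18 + 5·11, i.e. 18·(-3) + 11·5 = 1.
Scaling by 55 gives the particular solution (u, v) = (-165, 275).
The general solution is u = -165 + 11k, v = 275 − 18k; taking k = 15 gives the smaller pair u = 0, v = 5.
Check: 18·0 + 11·5 = 0 + 55 = 55. ✓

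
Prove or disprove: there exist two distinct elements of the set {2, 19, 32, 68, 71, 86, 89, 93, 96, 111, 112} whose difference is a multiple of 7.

Both 2 and 86 leave remainder 2 on division by 7; their difference 84 = 12·7 is a multiple of 7.

The pair (2, 86) works.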